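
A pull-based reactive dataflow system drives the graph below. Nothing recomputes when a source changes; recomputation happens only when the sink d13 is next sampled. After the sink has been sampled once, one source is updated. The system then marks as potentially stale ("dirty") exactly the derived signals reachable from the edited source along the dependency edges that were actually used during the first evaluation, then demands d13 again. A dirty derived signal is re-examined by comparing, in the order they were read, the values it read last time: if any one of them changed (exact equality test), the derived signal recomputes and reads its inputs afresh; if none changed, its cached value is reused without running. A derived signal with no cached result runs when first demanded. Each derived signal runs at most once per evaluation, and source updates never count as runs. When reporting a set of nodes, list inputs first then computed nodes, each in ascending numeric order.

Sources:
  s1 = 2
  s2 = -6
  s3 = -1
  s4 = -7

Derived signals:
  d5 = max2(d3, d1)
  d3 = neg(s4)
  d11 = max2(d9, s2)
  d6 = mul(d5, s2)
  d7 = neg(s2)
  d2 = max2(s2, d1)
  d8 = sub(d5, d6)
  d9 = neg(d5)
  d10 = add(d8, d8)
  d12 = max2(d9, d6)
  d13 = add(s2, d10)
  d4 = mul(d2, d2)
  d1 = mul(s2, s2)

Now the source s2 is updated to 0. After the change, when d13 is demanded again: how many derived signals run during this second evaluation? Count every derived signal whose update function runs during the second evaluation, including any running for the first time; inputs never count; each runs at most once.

Derived signals that run: d1, d5, d6, d8, d10, d13 — 6 in total.

First evaluation (everything demanded from the output):
  d1 = mul(-6, -6) = 36
  d3 = neg(-7) = 7
  d5 = max2(7, 36) = 36
  d6 = mul(36, -6) = -216
  d8 = sub(36, -216) = 252
  d10 = add(252, 252) = 504
  d13 = add(-6, 504) = 498

Propagation after the edit:
  d1: runs — s2 -6->0; s2 -6->0; result 0.
  d5: runs — d1 36->0; result 7.
  d6: runs — d5 36->7; s2 -6->0; result 0.
  d8: runs — d5 36->7; d6 -216->0; result 7.
  d10: runs — d8 252->7; d8 252->7; result 14.
  d13: runs — s2 -6->0; d10 504->14; result 14.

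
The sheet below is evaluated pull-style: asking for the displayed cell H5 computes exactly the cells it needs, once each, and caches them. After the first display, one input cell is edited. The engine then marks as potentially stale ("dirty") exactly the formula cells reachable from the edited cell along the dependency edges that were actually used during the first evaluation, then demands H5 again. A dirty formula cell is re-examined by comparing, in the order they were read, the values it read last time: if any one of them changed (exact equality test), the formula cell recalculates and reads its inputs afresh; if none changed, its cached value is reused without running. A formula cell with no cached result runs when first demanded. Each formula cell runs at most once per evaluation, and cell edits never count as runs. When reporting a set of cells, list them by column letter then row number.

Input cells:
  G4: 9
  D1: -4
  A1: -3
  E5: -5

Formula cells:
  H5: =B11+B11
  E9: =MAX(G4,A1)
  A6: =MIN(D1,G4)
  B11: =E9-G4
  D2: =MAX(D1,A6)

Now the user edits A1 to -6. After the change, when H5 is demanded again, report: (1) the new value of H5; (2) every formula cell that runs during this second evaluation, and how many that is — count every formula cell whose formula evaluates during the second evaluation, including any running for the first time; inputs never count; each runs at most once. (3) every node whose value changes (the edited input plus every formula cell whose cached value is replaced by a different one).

First demand of the output computes:
  E9 = MAX(9, -3) = 9
  B11 = 9 - 9 = 0
  H5 = 0 + 0 = 0

After the edit, cleaning proceeds:
  E9: a read changed (A1 -3->-6) — executes, giving 9 — identical to its old value.
  B11: dirty, but its reads are unchanged (E9 unchanged, G4 unchanged); cached 0 stands.
  H5: dirty, but its reads are unchanged (B11 unchanged, B11 unchanged); cached 0 stands.

Note the absorption at E9: it re-runs yet its value is the same, leaving the output's value untouched.

Demanding H5 again yields 0.
1 formula cells run: E9.
The nodes whose values change: A1.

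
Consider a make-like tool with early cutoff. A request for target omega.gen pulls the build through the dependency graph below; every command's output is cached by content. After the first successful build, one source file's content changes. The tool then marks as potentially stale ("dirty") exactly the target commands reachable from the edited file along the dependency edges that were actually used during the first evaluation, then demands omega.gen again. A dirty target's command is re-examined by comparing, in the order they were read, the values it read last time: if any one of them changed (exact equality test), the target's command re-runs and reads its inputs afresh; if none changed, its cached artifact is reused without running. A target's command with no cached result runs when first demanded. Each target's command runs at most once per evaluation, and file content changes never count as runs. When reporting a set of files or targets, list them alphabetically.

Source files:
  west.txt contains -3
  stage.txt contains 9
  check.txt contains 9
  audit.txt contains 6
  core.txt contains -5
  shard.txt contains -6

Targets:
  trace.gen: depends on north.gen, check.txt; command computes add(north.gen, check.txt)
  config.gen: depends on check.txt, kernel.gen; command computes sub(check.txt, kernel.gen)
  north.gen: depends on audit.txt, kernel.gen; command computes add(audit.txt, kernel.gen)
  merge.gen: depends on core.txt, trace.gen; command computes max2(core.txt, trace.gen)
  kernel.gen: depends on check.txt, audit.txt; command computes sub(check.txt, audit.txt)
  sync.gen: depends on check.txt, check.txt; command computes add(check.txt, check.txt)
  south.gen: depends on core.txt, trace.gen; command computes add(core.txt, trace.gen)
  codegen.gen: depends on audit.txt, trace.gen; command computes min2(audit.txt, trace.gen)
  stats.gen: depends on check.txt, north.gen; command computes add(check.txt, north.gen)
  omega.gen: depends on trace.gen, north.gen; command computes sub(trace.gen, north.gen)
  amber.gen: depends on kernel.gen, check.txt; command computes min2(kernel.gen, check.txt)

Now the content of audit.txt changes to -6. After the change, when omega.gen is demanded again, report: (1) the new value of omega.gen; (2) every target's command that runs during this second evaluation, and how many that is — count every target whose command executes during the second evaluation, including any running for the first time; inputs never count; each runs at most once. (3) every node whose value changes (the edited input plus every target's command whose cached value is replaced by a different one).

Demanding omega.gen again yields 9.
2 target commands run: kernel.gen, north.gen.
The nodes whose values change: audit.txt, kernel.gen.
Note the absorption at north.gen: it re-runs yet its value is the same, leaving the output's value untouched.

First demand of the output computes:
  kernel.gen = sub(9, 6) = 3
  north.gen = add(6, 3) = 9
  trace.gen = add(9, 9) = 18
  omega.gen = sub(18, 9) = 9

After the edit, cleaning proceeds:
  kernel.gen: a read changed (audit.txt 6->-6) — executes, giving 15.
  north.gen: a read changed (audit.txt 6->-6; kernel.gen 3->15) — executes, giving 9 — identical to its old value.
  trace.gen: dirty, but its reads are unchanged (north.gen unchanged, check.txt unchanged); cached 18 stands.
  omega.gen: dirty, but its reads are unchanged (trace.gen unchanged, north.gen unchanged); cached 9 stands.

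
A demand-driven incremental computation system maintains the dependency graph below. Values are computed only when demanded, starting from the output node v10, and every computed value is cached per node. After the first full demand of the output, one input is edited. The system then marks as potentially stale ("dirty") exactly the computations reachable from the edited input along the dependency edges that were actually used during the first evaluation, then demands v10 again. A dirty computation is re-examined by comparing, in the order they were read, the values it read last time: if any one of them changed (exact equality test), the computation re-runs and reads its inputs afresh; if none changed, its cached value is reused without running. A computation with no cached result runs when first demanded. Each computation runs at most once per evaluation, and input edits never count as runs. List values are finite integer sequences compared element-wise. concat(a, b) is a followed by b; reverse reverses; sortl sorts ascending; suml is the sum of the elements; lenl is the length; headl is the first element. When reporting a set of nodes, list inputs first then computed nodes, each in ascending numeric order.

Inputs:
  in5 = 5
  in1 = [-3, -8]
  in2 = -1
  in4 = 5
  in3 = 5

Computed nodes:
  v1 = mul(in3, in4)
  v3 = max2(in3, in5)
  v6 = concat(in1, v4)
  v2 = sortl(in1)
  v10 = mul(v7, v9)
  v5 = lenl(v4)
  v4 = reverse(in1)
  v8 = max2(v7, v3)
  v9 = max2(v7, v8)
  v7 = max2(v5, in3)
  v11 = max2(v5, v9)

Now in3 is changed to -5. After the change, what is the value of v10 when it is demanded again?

New value of v10: 10.

First evaluation (everything demanded from the output):
  v3 = max2(5, 5) = 5
  v4 = reverse([-3, -8]) = [-8, -3]
  v5 = lenl([-8, -3]) = 2
  v7 = max2(2, 5) = 5
  v8 = max2(5, 5) = 5
  v9 = max2(5, 5) = 5
  v10 = mul(5, 5) = 25

Propagation after the edit:
  v3: runs — in3 5->-5; result 5 (same value as before).
  v7: runs — in3 5->-5; result 2.
  v8: runs — v7 5->2; result 5 (same value as before).
  v9: runs — v7 5->2; result 5 (same value as before).
  v10: runs — v7 5->2; result 10.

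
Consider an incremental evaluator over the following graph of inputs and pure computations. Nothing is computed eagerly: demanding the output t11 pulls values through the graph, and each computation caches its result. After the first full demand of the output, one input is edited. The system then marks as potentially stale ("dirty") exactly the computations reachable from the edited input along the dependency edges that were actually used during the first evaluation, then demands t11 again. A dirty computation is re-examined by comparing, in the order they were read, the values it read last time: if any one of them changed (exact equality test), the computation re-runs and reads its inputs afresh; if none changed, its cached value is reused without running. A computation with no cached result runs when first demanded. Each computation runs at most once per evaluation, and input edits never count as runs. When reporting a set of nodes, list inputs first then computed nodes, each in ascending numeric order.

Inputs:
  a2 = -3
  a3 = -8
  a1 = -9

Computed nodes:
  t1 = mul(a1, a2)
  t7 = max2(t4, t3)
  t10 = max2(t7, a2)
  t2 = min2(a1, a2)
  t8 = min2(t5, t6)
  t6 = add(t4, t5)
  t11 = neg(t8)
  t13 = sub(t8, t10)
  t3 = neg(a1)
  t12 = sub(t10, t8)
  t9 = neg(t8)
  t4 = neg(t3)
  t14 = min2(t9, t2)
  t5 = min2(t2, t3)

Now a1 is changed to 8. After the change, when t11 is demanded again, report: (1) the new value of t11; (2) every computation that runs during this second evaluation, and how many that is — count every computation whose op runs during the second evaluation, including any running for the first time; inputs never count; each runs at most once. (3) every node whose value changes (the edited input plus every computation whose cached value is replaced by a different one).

t11 now evaluates to 8.
Run set: t2, t3, t4, t5, t6, t8, t11 (7 run).
Changed values: a1, t2, t3, t4, t5, t6, t8, t11.

Initial pass — values computed on the first demand:
  t2 = min2(-9, -3) = -9
  t3 = neg(-9) = 9
  t4 = neg(9) = -9
  t5 = min2(-9, 9) = -9
  t6 = add(-9, -9) = -18
  t8 = min2(-9, -18) = -18
  t11 = neg(-18) = 18

Second demand — change propagation:
  t2: re-runs because a1 -9->8; new result -3.
  t3: re-runs because a1 -9->8; new result -8.
  t4: re-runs because t3 9->-8; new result 8.
  t5: re-runs because t2 -9->-3; t3 9->-8; new result -8.
  t6: re-runs because t4 -9->8; t5 -9->-8; new result 0.
  t8: re-runs because t5 -9->-8; t6 -18->0; new result -8.
  t11: re-runs because t8 -18->-8; new result 8.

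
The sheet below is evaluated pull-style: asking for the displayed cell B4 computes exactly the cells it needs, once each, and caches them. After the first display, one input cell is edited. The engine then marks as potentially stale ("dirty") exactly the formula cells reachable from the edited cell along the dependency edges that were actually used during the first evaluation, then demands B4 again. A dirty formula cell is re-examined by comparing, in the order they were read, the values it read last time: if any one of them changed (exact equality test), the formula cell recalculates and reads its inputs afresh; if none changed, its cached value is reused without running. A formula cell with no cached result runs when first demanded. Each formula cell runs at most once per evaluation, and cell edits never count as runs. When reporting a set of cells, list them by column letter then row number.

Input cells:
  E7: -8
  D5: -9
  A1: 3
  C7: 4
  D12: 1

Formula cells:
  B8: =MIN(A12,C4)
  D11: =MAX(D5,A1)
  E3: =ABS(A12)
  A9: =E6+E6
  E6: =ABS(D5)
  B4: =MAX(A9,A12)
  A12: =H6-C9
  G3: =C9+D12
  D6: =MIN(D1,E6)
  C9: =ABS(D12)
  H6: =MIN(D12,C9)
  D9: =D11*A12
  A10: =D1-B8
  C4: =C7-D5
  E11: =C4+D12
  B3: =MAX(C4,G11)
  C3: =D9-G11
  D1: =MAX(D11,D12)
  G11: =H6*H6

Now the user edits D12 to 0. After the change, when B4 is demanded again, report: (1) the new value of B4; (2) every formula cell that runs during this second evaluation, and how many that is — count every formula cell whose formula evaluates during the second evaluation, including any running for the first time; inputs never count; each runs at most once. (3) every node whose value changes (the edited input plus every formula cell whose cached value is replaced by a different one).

First demand of the output computes:
  C9 = ABS(1) = 1
  E6 = ABS(-9) = 9
  A9 = 9 + 9 = 18
  H6 = MIN(1, 1) = 1
  A12 = 1 - 1 = 0
  B4 = MAX(18, 0) = 18

After the edit, cleaning proceeds:
  C9: a read changed (D12 1->0) — executes, giving 0.
  H6: a read changed (D12 1->0; C9 1->0) — executes, giving 0.
  A12: a read changed (H6 1->0; C9 1->0) — executes, giving 0 — identical to its old value.
  B4: dirty, but its reads are unchanged (A9 unchanged, A12 unchanged); cached 18 stands.

Note the absorption at A12: it re-runs yet its value is the same, leaving the output's value untouched.

Demanding B4 again yields 18.
3 formula cells run: A12, C9, H6.
The nodes whose values change: C9, D12, H6.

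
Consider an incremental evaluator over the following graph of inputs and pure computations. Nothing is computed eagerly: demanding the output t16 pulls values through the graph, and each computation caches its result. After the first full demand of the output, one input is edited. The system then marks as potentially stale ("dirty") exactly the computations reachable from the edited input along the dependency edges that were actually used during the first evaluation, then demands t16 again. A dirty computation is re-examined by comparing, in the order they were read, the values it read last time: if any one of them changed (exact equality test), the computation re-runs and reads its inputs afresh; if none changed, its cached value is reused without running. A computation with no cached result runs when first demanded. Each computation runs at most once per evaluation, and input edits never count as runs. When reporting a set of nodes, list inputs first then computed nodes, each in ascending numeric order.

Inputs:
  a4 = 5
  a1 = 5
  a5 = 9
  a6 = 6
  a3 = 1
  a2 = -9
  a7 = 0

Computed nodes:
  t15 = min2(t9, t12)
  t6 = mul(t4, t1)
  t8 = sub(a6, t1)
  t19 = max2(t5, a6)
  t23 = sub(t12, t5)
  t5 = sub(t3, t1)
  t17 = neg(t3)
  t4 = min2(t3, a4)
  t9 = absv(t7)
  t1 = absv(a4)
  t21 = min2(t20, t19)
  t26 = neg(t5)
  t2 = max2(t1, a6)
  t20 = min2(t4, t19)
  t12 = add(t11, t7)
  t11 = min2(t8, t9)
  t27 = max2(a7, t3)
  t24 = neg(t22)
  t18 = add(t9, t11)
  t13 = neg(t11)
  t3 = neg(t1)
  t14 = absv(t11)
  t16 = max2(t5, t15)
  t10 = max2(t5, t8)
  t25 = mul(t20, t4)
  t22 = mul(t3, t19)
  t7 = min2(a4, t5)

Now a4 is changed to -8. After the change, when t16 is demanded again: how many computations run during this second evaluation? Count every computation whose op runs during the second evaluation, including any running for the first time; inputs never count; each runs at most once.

Initial pass — values computed on the first demand:
  t1 = absv(5) = 5
  t3 = neg(5) = -5
  t5 = sub(-5, 5) = -10
  t7 = min2(5, -10) = -10
  t8 = sub(6, 5) = 1
  t9 = absv(-10) = 10
  t11 = min2(1, 10) = 1
  t12 = add(1, -10) = -9
  t15 = min2(10, -9) = -9
  t16 = max2(-10, -9) = -9

Second demand — change propagation:
  t1: re-runs because a4 5->-8; new result 8.
  t3: re-runs because t1 5->8; new result -8.
  t5: re-runs because t3 -5->-8; t1 5->8; new result -16.
  t7: re-runs because a4 5->-8; t5 -10->-16; new result -16.
  t8: re-runs because t1 5->8; new result -2.
  t9: re-runs because t7 -10->-16; new result 16.
  t11: re-runs because t8 1->-2; t9 10->16; new result -2.
  t12: re-runs because t11 1->-2; t7 -10->-16; new result -18.
  t15: re-runs because t9 10->16; t12 -9->-18; new result -18.
  t16: re-runs because t5 -10->-16; t15 -9->-18; new result -16.

Run set: t1, t3, t5, t7, t8, t9, t11, t12, t15, t16 (10 run).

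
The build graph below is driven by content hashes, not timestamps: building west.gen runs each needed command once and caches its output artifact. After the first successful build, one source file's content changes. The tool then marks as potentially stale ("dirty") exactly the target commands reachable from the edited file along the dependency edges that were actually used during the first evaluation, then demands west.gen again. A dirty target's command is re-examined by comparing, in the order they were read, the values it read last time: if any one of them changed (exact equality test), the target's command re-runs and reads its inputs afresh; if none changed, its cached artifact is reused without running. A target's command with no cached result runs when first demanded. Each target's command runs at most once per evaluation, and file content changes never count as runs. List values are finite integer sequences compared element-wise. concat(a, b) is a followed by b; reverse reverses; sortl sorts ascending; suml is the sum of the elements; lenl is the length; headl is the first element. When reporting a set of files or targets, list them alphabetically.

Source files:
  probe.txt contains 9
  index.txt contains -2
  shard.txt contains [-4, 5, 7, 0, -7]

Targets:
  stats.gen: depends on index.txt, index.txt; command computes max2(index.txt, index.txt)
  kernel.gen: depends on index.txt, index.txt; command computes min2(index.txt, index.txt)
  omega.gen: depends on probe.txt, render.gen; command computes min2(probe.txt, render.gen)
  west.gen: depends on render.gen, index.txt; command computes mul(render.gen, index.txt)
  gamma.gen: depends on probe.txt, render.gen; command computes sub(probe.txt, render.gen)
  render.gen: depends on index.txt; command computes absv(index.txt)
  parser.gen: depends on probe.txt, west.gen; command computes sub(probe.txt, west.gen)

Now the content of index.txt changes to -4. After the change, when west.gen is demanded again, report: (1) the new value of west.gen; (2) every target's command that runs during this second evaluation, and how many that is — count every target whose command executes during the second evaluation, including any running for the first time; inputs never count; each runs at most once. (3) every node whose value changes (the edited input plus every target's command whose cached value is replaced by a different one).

Initial pass — values computed on the first demand:
  render.gen = absv(-2) = 2
  west.gen = mul(2, -2) = -4

Second demand — change propagation:
  render.gen: re-runs because index.txt -2->-4; new result 4.
  west.gen: re-runs because render.gen 2->4; index.txt -2->-4; new result -16.

west.gen now evaluates to -16.
Run set: render.gen, west.gen (2 run).
Changed values: index.txt, render.gen, west.gen.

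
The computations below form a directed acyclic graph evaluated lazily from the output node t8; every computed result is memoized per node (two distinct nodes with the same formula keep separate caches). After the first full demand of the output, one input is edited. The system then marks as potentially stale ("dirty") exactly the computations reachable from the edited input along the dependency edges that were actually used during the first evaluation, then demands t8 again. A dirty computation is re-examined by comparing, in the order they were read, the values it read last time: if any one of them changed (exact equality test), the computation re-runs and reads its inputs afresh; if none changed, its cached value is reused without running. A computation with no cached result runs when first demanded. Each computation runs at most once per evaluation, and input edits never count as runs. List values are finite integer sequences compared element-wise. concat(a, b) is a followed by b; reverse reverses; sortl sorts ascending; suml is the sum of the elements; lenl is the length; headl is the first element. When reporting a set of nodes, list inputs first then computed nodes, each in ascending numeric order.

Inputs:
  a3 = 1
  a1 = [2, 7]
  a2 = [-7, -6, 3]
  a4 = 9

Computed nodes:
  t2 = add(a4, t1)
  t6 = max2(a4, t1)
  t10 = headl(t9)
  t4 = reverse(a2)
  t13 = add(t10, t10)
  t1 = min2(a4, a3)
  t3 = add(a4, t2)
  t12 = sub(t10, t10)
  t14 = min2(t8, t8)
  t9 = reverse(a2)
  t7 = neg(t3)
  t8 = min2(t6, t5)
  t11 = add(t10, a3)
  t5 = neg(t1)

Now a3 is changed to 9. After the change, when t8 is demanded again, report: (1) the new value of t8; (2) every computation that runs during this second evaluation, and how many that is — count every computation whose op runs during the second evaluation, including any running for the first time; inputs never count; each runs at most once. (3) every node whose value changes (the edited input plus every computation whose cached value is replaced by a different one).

First demand of the output computes:
  t1 = min2(9, 1) = 1
  t5 = neg(1) = -1
  t6 = max2(9, 1) = 9
  t8 = min2(9, -1) = -1

After the edit, cleaning proceeds:
  t1: a read changed (a3 1->9) — executes, giving 9.
  t5: a read changed (t1 1->9) — executes, giving -9.
  t6: a read changed (t1 1->9) — executes, giving 9 — identical to its old value.
  t8: a read changed (t5 -1->-9) — executes, giving -9.

Demanding t8 again yields -9.
4 computations run: t1, t5, t6, t8.
The nodes whose values change: a3, t1, t5, t8.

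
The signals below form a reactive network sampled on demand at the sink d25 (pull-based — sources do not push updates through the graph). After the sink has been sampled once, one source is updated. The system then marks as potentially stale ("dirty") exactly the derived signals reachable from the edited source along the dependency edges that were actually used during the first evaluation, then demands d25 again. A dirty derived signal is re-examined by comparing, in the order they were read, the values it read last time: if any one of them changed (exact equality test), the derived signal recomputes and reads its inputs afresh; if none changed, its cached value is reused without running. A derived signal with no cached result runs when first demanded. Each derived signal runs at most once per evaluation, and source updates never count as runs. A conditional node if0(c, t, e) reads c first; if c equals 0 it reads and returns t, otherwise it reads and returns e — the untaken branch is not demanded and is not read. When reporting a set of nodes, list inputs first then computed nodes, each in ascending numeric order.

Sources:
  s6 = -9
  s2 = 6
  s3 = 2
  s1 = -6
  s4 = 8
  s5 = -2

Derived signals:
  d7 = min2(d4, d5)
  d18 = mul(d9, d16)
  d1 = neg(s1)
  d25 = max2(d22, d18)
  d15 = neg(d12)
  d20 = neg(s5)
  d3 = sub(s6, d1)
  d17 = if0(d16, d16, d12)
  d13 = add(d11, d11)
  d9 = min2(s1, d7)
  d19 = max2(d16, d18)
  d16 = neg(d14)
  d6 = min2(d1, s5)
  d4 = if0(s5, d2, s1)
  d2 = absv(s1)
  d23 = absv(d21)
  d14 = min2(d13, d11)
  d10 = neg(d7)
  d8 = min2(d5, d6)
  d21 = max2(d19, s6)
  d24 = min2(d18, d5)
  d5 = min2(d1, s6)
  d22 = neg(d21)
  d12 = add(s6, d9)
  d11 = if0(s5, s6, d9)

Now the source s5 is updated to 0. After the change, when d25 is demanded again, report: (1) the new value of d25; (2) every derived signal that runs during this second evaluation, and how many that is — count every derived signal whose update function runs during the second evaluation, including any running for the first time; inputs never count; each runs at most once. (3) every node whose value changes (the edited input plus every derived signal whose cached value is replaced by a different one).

Initial pass — values computed on the first demand:
  d1 = neg(-6) = 6
  d4 = if0(s5=-2 -> else branch s1) = -6
  d5 = min2(6, -9) = -9
  d7 = min2(-6, -9) = -9
  d9 = min2(-6, -9) = -9
  d11 = if0(s5=-2 -> else branch d9) = -9
  d13 = add(-9, -9) = -18
  d14 = min2(-18, -9) = -18
  d16 = neg(-18) = 18
  d18 = mul(-9, 18) = -162
  d19 = max2(18, -162) = 18
  d21 = max2(18, -9) = 18
  d22 = neg(18) = -18
  d25 = max2(-18, -162) = -18

Second demand — change propagation:
  d2: newly demanded (no cache) — executes and yields 6.
  d4: re-runs because s5 -2->0; new result 6.
  d7: re-runs because d4 -6->6; new result -9 (unchanged).
  d9: re-examined; everything it read last time is the same (s1 unchanged, d7 unchanged) — cache -9 kept, no run.
  d11: re-runs because s5 -2->0; new result -9 (unchanged).
  d13: re-examined; everything it read last time is the same (d11 unchanged, d11 unchanged) — cache -18 kept, no run.
  d14: re-examined; everything it read last time is the same (d13 unchanged, d11 unchanged) — cache -18 kept, no run.
  d16: re-examined; everything it read last time is the same (d14 unchanged) — cache 18 kept, no run.
  d18: re-examined; everything it read last time is the same (d9 unchanged, d16 unchanged) — cache -162 kept, no run.
  d19: re-examined; everything it read last time is the same (d16 unchanged, d18 unchanged) — cache 18 kept, no run.
  d21: re-examined; everything it read last time is the same (d19 unchanged, s6 unchanged) — cache 18 kept, no run.
  d22: re-examined; everything it read last time is the same (d21 unchanged) — cache -18 kept, no run.
  d25: re-examined; everything it read last time is the same (d22 unchanged, d18 unchanged) — cache -18 kept, no run.

The important point: the flipped condition pulls in fresh nodes; d2 runs for the first time.

d25 now evaluates to -18.
Run set: d2, d4, d7, d11 (4 run).
Changed values: s5, d4.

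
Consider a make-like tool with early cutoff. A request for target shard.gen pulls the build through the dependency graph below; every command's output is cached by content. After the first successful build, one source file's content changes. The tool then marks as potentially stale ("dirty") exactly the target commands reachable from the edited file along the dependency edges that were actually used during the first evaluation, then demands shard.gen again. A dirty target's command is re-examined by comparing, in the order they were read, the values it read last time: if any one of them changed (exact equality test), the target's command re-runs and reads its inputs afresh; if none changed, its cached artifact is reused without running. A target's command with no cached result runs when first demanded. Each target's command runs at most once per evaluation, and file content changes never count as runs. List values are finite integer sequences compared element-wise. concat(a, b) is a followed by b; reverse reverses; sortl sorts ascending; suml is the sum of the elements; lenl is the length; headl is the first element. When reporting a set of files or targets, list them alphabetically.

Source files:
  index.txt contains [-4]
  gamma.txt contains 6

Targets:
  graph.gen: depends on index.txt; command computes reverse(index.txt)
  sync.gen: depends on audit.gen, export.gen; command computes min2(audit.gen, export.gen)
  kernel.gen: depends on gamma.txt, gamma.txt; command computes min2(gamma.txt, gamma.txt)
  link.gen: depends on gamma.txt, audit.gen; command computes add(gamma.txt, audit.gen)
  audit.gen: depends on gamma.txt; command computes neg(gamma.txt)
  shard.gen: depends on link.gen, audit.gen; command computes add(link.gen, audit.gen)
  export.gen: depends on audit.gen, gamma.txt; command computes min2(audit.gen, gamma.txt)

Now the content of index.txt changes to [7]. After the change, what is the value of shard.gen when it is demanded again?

Demanding shard.gen again yields -6.
Note the shortcut — index.txt feeds only undemanded nodes, so no recomputation happens.

First demand of the output computes:
  audit.gen = neg(6) = -6
  link.gen = add(6, -6) = 0
  shard.gen = add(0, -6) = -6

After the edit, cleaning proceeds:
  index.txt only reaches undemanded nodes; the second demand re-runs nothing.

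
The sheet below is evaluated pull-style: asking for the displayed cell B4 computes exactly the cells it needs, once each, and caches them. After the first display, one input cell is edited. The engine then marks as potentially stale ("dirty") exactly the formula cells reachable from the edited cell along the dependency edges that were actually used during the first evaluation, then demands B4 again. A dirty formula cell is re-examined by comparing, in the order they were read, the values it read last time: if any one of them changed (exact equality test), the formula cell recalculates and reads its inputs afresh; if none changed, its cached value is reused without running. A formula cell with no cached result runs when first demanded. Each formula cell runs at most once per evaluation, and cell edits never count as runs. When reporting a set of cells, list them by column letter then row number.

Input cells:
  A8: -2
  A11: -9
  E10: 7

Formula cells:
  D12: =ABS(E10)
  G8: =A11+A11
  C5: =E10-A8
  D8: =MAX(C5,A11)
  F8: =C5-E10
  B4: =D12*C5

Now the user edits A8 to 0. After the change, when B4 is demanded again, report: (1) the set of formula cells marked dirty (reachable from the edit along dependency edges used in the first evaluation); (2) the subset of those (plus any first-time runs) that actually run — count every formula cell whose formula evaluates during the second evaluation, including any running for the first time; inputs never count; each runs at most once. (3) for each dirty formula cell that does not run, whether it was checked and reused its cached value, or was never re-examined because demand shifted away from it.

The edit dirties: B4, C5.
2 formula cells run: B4, C5.
No dirty formula cell escaped a run.

First demand of the output computes:
  C5 = 7 - -2 = 9
  D12 = ABS(7) = 7
  B4 = 7 * 9 = 63

After the edit, cleaning proceeds:
  C5: a read changed (A8 -2->0) — executes, giving 7.
  B4: a read changed (C5 9->7) — executes, giving 49.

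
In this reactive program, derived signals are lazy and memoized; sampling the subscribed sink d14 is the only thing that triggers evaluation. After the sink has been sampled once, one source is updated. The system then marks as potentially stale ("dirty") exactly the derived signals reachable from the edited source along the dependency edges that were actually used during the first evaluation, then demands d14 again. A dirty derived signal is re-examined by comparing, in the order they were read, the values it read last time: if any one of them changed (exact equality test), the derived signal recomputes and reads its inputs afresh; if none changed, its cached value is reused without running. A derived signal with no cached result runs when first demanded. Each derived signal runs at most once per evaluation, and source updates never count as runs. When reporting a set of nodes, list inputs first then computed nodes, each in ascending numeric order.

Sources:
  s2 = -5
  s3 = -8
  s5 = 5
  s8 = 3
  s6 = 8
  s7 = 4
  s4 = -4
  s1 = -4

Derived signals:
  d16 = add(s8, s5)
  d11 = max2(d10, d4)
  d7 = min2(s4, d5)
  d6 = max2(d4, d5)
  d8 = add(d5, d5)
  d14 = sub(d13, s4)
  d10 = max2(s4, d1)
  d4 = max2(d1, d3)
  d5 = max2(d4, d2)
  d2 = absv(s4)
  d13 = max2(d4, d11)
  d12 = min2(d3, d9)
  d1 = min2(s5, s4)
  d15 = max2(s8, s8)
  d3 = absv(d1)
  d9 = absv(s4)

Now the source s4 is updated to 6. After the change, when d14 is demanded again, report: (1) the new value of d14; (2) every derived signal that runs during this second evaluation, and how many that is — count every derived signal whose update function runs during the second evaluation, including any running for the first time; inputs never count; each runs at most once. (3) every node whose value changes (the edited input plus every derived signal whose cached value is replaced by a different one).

First demand of the output computes:
  d1 = min2(5, -4) = -4
  d3 = absv(-4) = 4
  d4 = max2(-4, 4) = 4
  d10 = max2(-4, -4) = -4
  d11 = max2(-4, 4) = 4
  d13 = max2(4, 4) = 4
  d14 = sub(4, -4) = 8

After the edit, cleaning proceeds:
  d1: a read changed (s4 -4->6) — executes, giving 5.
  d3: a read changed (d1 -4->5) — executes, giving 5.
  d4: a read changed (d1 -4->5; d3 4->5) — executes, giving 5.
  d10: a read changed (s4 -4->6; d1 -4->5) — executes, giving 6.
  d11: a read changed (d10 -4->6; d4 4->5) — executes, giving 6.
  d13: a read changed (d4 4->5; d11 4->6) — executes, giving 6.
  d14: a read changed (d13 4->6; s4 -4->6) — executes, giving 0.

Demanding d14 again yields 0.
7 derived signals run: d1, d3, d4, d10, d11, d13, d14.
The nodes whose values change: s4, d1, d3, d4, d10, d11, d13, d14.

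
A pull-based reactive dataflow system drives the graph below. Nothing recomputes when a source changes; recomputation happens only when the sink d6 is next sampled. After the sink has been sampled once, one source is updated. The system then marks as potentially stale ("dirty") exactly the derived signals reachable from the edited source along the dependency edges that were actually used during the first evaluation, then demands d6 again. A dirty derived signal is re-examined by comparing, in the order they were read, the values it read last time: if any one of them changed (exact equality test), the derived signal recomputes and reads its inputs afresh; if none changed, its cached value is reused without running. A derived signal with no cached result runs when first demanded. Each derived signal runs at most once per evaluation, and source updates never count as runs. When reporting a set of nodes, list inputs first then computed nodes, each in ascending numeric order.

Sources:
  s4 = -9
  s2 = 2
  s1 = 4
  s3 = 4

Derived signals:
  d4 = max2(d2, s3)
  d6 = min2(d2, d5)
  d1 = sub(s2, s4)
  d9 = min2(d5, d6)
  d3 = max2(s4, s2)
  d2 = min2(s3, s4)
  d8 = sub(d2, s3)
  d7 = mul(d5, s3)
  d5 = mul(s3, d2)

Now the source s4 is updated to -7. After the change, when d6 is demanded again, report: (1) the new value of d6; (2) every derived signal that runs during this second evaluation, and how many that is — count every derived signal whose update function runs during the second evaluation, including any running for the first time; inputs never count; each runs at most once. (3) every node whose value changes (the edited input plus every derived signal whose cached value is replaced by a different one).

New value of d6: -28.
Derived signals that run: d2, d5, d6 — 3 in total.
Values that change: s4, d2, d5, d6.

First evaluation (everything demanded from the output):
  d2 = min2(4, -9) = -9
  d5 = mul(4, -9) = -36
  d6 = min2(-9, -36) = -36

Propagation after the edit:
  d2: runs — s4 -9->-7; result -7.
  d5: runs — d2 -9->-7; result -28.
  d6: runs — d2 -9->-7; d5 -36->-28; result -28.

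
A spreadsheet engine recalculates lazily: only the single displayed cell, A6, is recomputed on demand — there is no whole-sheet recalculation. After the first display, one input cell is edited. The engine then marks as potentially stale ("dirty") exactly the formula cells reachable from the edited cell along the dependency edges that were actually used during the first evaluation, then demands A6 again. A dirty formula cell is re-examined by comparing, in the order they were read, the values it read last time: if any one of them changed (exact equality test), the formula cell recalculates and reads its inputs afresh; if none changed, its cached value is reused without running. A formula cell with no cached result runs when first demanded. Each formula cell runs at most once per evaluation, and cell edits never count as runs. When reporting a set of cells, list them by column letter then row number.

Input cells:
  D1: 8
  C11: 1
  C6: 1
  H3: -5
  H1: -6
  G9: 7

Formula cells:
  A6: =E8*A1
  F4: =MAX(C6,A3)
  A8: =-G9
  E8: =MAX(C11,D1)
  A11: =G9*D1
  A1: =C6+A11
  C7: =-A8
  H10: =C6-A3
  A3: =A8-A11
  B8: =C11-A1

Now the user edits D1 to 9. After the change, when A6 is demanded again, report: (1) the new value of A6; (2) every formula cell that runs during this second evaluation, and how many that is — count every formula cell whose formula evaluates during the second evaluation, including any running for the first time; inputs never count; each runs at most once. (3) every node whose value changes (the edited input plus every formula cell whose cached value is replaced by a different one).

New value of A6: 576.
Formula cells that run: A1, A6, A11, E8 — 4 in total.
Values that change: A1, A6, A11, D1, E8.

First evaluation (everything demanded from the output):
  A11 = 7 * 8 = 56
  A1 = 1 + 56 = 57
  E8 = MAX(1, 8) = 8
  A6 = 8 * 57 = 456

Propagation after the edit:
  A11: runs — D1 8->9; result 63.
  A1: runs — A11 56->63; result 64.
  E8: runs — D1 8->9; result 9.
  A6: runs — E8 8->9; A1 57->64; result 576.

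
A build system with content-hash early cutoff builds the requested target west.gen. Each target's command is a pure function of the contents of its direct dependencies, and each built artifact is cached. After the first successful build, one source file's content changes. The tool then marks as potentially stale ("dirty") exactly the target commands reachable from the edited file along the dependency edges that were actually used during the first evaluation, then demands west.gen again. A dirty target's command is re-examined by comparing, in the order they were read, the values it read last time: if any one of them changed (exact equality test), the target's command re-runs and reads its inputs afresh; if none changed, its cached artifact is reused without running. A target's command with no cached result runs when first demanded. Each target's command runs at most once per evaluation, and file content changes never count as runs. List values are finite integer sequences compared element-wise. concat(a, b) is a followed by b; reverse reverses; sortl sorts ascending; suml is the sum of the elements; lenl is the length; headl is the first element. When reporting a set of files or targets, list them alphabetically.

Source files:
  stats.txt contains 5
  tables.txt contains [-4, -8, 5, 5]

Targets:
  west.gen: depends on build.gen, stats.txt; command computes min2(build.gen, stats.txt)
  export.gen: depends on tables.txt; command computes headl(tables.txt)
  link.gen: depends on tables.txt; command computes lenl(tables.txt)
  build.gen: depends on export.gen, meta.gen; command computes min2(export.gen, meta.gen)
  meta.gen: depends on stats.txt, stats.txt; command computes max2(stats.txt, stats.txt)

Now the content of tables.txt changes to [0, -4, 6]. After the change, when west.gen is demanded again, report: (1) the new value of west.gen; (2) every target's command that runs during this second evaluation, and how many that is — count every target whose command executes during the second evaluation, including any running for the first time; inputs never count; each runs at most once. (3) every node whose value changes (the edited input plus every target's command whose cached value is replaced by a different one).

First evaluation (everything demanded from the output):
  export.gen = headl([-4, -8, 5, 5]) = -4
  meta.gen = max2(5, 5) = 5
  build.gen = min2(-4, 5) = -4
  west.gen = min2(-4, 5) = -4

Propagation after the edit:
  export.gen: runs — tables.txt [-4, -8, 5, 5]->[0, -4, 6]; result 0.
  build.gen: runs — export.gen -4->0; result 0.
  west.gen: runs — build.gen -4->0; result 0.

New value of west.gen: 0.
Target commands that run: build.gen, export.gen, west.gen — 3 in total.
Values that change: build.gen, export.gen, tables.txt, west.gen.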